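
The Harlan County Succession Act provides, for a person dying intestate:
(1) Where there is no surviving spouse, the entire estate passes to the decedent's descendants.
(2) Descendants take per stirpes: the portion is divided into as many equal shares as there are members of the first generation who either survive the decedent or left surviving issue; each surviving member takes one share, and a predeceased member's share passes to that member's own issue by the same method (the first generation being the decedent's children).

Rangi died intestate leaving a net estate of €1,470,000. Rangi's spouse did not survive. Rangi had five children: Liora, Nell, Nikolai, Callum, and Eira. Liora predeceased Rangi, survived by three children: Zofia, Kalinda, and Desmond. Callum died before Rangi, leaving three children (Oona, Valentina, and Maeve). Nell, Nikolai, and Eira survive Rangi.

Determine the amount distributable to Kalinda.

The entire €1,470,000 passes to the descendants.
That amount (€1,470,000) is divided into 5 shares of €294,000: Nell, Nikolai, and Eira each take €294,000; Liora's €294,000 share passes to Liora's issue; Callum's €294,000 share passes to Callum's issue.
Liora's share (€294,000) is divided into 3 shares of €98,000: Zofia, Kalinda, and Desmond each take €98,000.
Callum's share (€294,000) is divided into 3 shares of €98,000: Oona, Valentina, and Maeve each take €98,000.

Kalinda receives €98,000.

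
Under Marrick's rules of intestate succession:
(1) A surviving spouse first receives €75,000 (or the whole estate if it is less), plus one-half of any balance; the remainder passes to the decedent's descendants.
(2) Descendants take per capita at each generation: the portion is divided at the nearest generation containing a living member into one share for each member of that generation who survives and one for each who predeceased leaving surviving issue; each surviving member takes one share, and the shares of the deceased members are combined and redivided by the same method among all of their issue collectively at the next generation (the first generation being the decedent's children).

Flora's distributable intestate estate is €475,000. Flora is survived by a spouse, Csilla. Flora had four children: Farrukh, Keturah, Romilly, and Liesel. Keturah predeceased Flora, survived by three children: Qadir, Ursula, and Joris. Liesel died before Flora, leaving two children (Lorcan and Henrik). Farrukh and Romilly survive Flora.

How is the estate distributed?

Csilla: €275,000; Farrukh: €50,000; Qadir: €20,000; Ursula: €20,000; Joris: €20,000; Romilly: €50,000; Lorcan: €20,000; Henrik: €20,000

Csilla first takes €75,000, leaving a balance of €400,000. Csilla then takes one-half of the balance (€200,000), for a total of €275,000. The remaining €200,000 passes to the descendants.
The descendants' portion (€200,000) is divided at the children's generation into 4 shares of €50,000. Farrukh and Romilly each take €50,000. The 2 shares of the deceased (Keturah and Liesel) are combined into a pool of €100,000.
That pool (€100,000) is divided at the grandchildren's generation equally among Qadir, Ursula, Joris, Lorcan, and Henrik: €20,000 each.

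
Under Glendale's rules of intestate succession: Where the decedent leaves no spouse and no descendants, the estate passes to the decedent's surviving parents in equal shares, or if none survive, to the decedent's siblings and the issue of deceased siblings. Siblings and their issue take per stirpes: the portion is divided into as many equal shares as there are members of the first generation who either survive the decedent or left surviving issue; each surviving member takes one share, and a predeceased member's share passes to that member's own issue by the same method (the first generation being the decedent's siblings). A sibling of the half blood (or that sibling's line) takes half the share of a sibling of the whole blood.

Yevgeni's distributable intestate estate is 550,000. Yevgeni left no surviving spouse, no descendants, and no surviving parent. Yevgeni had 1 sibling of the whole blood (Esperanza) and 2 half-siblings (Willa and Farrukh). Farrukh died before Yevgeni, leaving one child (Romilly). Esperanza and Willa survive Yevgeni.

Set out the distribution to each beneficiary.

The entire 550,000 passes to the siblings and their issue.
Counting each half-blood sibling's line as half a unit, there are 2 units in 550,000, so one unit is 275,000. Whole-blood lines (Esperanza) take 275,000 each; half-blood lines (Willa and Farrukh) take 137,500 each.
Farrukh's share (137,500) passes entirely to Romilly.

Esperanza: 275,000; Willa: 137,500; Romilly: 137,500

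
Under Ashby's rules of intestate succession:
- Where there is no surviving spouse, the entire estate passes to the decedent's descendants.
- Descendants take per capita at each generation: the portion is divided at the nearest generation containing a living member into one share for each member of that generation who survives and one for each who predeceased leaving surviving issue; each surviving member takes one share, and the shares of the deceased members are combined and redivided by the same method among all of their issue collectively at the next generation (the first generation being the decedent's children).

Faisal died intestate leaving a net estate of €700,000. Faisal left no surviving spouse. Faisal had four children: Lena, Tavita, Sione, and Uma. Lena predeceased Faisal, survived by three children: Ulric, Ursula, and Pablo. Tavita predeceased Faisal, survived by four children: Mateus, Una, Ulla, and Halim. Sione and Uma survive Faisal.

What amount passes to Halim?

The entire €700,000 passes to the descendants.
That amount (€700,000) is divided at the children's generation into 4 shares of €175,000. Sione and Uma each take €175,000. The 2 shares of the deceased (Lena and Tavita) are combined into a pool of €350,000.
That pool (€350,000) is divided at the grandchildren's generation equally among Ulric, Ursula, Pablo, Mateus, Una, Ulla, and Halim: €50,000 each.

Halim receives €50,000.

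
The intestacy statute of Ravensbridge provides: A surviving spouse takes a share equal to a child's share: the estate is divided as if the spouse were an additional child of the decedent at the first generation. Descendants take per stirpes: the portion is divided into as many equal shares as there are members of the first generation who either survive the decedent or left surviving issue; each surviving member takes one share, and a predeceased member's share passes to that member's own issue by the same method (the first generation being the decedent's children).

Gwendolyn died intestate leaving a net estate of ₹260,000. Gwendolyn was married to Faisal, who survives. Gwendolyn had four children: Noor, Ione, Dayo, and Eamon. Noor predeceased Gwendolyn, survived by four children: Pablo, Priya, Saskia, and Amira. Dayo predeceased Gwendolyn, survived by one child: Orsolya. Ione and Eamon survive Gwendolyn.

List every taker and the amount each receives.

The spouse counts as an additional share at the children's level, so there are 5 primary shares of ₹52,000. Faisal takes one such share (₹52,000).
The children's combined portion (₹208,000) is divided into 4 shares of ₹52,000: Ione and Eamon each take ₹52,000; Noor's ₹52,000 share passes to Noor's issue; Dayo's ₹52,000 share passes to Dayo's issue.
Noor's share (₹52,000) is divided into 4 shares of ₹13,000: Pablo, Priya, Saskia, and Amira each take ₹13,000.
Dayo's share (₹52,000) passes entirely to Orsolya.

Faisal: ₹52,000; Pablo: ₹13,000; Priya: ₹13,000; Saskia: ₹13,000; Amira: ₹13,000; Ione: ₹52,000; Orsolya: ₹52,000; Eamon: ₹52,000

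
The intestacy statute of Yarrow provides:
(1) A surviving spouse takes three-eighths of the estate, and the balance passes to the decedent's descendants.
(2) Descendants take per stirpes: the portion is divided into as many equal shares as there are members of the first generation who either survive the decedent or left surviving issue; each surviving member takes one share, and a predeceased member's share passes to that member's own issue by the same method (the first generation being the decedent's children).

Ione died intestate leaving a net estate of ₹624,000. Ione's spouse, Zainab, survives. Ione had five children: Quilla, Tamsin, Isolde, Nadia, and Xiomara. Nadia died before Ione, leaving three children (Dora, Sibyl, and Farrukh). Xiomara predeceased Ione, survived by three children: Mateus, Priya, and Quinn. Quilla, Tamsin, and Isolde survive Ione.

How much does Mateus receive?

Mateus receives ₹26,000.

Zainab takes three-eighths of ₹624,000 = ₹234,000. The remaining ₹390,000 passes to the descendants.
The descendants' portion (₹390,000) is divided into 5 shares of ₹78,000: Quilla, Tamsin, and Isolde each take ₹78,000; Nadia's ₹78,000 share passes to Nadia's issue; Xiomara's ₹78,000 share passes to Xiomara's issue.
Nadia's share (₹78,000) is divided into 3 shares of ₹26,000: Dora, Sibyl, and Farrukh each take ₹26,000.
Xiomara's share (₹78,000) is divided into 3 shares of ₹26,000: Mateus, Priya, and Quinn each take ₹26,000.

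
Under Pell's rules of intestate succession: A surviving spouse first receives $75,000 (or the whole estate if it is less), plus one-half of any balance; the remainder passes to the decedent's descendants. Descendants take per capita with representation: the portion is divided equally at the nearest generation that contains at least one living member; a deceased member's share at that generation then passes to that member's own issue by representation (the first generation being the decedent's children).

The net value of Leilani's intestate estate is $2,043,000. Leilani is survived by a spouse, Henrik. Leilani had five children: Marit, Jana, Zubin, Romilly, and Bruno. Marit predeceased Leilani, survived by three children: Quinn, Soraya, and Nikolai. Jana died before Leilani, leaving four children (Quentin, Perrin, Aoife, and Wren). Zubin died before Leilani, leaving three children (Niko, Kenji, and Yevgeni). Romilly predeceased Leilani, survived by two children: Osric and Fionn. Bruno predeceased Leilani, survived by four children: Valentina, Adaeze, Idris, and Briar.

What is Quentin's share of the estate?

Quentin receives $61,500.

Henrik first takes $75,000, leaving a balance of $1,968,000. Henrik then takes one-half of the balance ($984,000), for a total of $1,059,000. The remaining $984,000 passes to the descendants.
No child survives, so the initial division is made at the grandchildren's generation.
The descendants' portion ($984,000) is divided into 16 shares of $61,500: Quinn, Soraya, Nikolai, Quentin, Perrin, Aoife, Wren, Niko, Kenji, Yevgeni, Osric, Fionn, Valentina, Adaeze, Idris, and Briar each take $61,500.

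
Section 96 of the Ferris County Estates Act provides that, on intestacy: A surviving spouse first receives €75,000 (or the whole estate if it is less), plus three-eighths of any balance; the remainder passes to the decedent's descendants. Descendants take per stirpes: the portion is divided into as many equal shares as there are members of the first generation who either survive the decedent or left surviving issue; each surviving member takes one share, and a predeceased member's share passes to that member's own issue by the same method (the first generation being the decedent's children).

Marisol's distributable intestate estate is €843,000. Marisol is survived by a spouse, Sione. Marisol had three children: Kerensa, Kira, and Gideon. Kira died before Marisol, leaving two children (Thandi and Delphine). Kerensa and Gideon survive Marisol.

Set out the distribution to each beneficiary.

Sione first takes €75,000, leaving a balance of €768,000. Sione then takes three-eighths of the balance (€288,000), for a total of €363,000. The remaining €480,000 passes to the descendants.
The descendants' portion (€480,000) is divided into 3 shares of €160,000: Kerensa and Gideon each take €160,000; Kira's €160,000 share passes to Kira's issue.
Kira's share (€160,000) is divided into 2 shares of €80,000: Thandi and Delphine each take €80,000.

Sione: €363,000; Kerensa: €160,000; Thandi: €80,000; Delphine: €80,000; Gideon: €160,000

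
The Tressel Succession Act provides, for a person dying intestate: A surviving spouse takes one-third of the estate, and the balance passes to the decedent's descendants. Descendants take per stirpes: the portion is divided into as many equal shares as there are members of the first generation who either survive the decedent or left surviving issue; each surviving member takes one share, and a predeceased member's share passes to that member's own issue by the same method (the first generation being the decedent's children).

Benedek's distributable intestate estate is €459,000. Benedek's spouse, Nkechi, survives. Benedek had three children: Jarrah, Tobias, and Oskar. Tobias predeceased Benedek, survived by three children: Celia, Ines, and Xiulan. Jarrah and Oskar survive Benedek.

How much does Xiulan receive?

Xiulan receives €34,000.

Nkechi takes one-third of €459,000 = €153,000. The remaining €306,000 passes to the descendants.
The descendants' portion (€306,000) is divided into 3 shares of €102,000: Jarrah and Oskar each take €102,000; Tobias's €102,000 share passes to Tobias's issue.
Tobias's share (€102,000) is divided into 3 shares of €34,000: Celia, Ines, and Xiulan each take €34,000.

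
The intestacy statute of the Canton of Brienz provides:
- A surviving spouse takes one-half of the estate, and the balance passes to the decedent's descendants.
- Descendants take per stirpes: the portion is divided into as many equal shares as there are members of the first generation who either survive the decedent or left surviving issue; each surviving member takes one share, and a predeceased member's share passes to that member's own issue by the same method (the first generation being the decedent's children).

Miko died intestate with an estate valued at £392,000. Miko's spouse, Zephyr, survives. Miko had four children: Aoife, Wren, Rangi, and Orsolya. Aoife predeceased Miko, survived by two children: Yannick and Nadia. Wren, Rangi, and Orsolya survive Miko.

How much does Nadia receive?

Nadia receives £24,500.

Zephyr takes one-half of £392,000 = £196,000. The remaining £196,000 passes to the descendants.
The descendants' portion (£196,000) is divided into 4 shares of £49,000: Wren, Rangi, and Orsolya each take £49,000; Aoife's £49,000 share passes to Aoife's issue.
Aoife's share (£49,000) is divided into 2 shares of £24,500: Yannick and Nadia each take £24,500.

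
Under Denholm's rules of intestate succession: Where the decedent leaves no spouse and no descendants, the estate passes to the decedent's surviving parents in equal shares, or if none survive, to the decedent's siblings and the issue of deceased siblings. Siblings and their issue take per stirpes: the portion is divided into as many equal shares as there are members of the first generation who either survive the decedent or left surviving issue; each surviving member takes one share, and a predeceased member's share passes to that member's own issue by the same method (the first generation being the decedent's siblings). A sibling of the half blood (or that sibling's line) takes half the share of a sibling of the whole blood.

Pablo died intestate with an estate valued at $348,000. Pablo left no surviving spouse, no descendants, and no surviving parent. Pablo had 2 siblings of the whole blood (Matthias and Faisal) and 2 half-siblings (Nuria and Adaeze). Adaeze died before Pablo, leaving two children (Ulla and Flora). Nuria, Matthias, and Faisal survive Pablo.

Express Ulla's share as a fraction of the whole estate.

The entire $348,000 passes to the siblings and their issue.
Counting each half-blood sibling's line as half a unit, there are 3 units in $348,000, so one unit is $116,000. Whole-blood lines (Matthias and Faisal) take $116,000 each; half-blood lines (Nuria and Adaeze) take $58,000 each.
Adaeze's share ($58,000) is divided into 2 shares of $29,000: Ulla and Flora each take $29,000.

Ulla receives 1/12 of the estate.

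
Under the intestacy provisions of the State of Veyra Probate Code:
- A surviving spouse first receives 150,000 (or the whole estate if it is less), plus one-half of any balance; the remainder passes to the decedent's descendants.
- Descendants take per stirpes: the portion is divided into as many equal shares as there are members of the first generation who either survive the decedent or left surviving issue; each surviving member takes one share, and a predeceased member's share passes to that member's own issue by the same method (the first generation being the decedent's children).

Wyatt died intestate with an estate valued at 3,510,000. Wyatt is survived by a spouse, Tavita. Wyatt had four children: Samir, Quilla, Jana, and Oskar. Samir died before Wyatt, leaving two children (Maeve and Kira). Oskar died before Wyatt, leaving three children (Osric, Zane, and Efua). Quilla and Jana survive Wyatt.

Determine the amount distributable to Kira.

Tavita first takes 150,000, leaving a balance of 3,360,000. Tavita then takes one-half of the balance (1,680,000), for a total of 1,830,000. The remaining 1,680,000 passes to the descendants.
The descendants' portion (1,680,000) is divided into 4 shares of 420,000: Quilla and Jana each take 420,000; Samir's 420,000 share passes to Samir's issue; Oskar's 420,000 share passes to Oskar's issue.
Samir's share (420,000) is divided into 2 shares of 210,000: Maeve and Kira each take 210,000.
Oskar's share (420,000) is divided into 3 shares of 140,000: Osric, Zane, and Efua each take 140,000.

Kira receives 210,000.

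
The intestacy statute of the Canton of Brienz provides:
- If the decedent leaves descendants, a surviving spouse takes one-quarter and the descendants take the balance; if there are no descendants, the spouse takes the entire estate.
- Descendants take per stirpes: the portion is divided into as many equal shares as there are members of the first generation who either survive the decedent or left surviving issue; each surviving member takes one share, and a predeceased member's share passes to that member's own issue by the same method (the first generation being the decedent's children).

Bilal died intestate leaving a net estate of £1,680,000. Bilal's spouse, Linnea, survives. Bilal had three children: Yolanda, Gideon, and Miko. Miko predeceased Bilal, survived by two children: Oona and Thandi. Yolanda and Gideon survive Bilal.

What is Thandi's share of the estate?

Thandi receives £210,000.

Linnea takes one-quarter of £1,680,000 = £420,000. The remaining £1,260,000 passes to the descendants.
The descendants' portion (£1,260,000) is divided into 3 shares of £420,000: Yolanda and Gideon each take £420,000; Miko's £420,000 share passes to Miko's issue.
Miko's share (£420,000) is divided into 2 shares of £210,000: Oona and Thandi each take £210,000.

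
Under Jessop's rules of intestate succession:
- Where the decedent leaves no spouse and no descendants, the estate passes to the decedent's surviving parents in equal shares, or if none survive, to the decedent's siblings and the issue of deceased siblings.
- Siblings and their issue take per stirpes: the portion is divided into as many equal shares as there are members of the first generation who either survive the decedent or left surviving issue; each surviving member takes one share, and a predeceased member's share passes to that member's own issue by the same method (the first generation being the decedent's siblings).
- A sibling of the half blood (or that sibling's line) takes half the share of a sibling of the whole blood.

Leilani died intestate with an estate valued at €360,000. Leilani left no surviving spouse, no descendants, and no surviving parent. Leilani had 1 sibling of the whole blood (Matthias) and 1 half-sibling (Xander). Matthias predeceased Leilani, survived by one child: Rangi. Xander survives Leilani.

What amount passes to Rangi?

The entire €360,000 passes to the siblings and their issue.
Counting each half-blood sibling's line as half a unit, there are 3/2 units in €360,000, so one unit is €240,000. Whole-blood lines (Matthias) take €240,000 each; half-blood lines (Xander) take €120,000 each.
Matthias's share (€240,000) passes entirely to Rangi.

Rangi receives €240,000.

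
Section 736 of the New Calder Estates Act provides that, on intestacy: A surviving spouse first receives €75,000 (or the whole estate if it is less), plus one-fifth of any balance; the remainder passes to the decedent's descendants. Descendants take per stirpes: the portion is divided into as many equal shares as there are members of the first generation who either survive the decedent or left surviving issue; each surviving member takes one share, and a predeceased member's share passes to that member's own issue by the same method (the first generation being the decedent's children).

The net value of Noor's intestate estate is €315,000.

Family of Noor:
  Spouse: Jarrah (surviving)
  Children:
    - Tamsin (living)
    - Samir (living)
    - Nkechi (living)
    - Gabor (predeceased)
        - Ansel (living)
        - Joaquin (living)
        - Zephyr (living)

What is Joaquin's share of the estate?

Joaquin receives €16,000.

Jarrah first takes €75,000, leaving a balance of €240,000. Jarrah then takes one-fifth of the balance (€48,000), for a total of €123,000. The remaining €192,000 passes to the descendants.
The descendants' portion (€192,000) is divided into 4 shares of €48,000: Tamsin, Samir, and Nkechi each take €48,000; Gabor's €48,000 share passes to Gabor's issue.
Gabor's share (€48,000) is divided into 3 shares of €16,000: Ansel, Joaquin, and Zephyr each take €16,000.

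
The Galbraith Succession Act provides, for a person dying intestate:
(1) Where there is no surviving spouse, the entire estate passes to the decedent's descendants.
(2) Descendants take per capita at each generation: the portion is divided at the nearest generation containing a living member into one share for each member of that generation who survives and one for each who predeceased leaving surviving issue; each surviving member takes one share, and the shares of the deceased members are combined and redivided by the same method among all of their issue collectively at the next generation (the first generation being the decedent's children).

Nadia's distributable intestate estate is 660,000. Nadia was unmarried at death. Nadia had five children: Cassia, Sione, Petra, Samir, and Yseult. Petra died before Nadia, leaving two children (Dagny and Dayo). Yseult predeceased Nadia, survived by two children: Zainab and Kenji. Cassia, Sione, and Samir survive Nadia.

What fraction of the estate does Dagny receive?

Dagny receives 1/10 of the estate.

The entire 660,000 passes to the descendants.
That amount (660,000) is divided at the children's generation into 5 shares of 132,000. Cassia, Sione, and Samir each take 132,000. The 2 shares of the deceased (Petra and Yseult) are combined into a pool of 264,000.
That pool (264,000) is divided at the grandchildren's generation equally among Dagny, Dayo, Zainab, and Kenji: 66,000 each.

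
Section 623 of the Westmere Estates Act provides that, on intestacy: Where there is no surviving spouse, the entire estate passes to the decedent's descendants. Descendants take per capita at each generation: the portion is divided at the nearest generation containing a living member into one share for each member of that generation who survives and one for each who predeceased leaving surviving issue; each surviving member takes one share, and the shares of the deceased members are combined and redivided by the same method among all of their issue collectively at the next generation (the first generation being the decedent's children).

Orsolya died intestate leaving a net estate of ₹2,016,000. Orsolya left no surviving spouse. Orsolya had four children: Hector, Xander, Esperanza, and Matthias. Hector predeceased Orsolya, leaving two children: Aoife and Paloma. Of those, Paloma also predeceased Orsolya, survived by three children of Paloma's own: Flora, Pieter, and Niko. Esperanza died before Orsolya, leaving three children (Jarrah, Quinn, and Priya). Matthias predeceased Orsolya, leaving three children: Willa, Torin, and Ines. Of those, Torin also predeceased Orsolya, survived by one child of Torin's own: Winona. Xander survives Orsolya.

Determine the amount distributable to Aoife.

The entire ₹2,016,000 passes to the descendants.
That amount (₹2,016,000) is divided at the children's generation into 4 shares of ₹504,000. Xander takes ₹504,000. The 3 shares of the deceased (Hector, Esperanza, and Matthias) are combined into a pool of ₹1,512,000.
That pool (₹1,512,000) is divided at the grandchildren's generation into 8 shares of ₹189,000. Aoife, Jarrah, Quinn, Priya, Willa, and Ines each take ₹189,000. The 2 shares of the deceased (Paloma and Torin) are combined into a pool of ₹378,000.
That pool (₹378,000) is divided at the great-grandchildren's generation equally among Flora, Pieter, Niko, and Winona: ₹94,500 each.

Aoife receives ₹189,000.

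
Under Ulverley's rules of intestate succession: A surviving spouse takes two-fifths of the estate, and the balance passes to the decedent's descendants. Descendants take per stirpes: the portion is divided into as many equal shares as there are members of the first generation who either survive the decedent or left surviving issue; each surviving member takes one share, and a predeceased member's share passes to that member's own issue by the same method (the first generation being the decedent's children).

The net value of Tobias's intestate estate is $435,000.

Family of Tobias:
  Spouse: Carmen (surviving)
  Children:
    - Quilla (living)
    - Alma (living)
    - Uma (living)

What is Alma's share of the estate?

Carmen takes two-fifths of $435,000 = $174,000. The remaining $261,000 passes to the descendants.
The descendants' portion ($261,000) is divided into 3 shares of $87,000: Quilla, Alma, and Uma each take $87,000.

Alma receives $87,000.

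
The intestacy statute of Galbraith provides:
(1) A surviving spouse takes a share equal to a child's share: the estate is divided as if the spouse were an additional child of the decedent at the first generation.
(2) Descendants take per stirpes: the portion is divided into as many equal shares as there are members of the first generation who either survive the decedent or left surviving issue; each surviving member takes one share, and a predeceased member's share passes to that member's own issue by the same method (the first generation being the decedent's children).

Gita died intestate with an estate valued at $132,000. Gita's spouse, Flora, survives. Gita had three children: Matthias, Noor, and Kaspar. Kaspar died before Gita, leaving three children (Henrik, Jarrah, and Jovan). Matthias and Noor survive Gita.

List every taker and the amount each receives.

Flora: $33,000; Matthias: $33,000; Noor: $33,000; Henrik: $11,000; Jarrah: $11,000; Jovan: $11,000

The spouse counts as an additional share at the children's level, so there are 4 primary shares of $33,000. Flora takes one such share ($33,000).
The children's combined portion ($99,000) is divided into 3 shares of $33,000: Matthias and Noor each take $33,000; Kaspar's $33,000 share passes to Kaspar's issue.
Kaspar's share ($33,000) is divided into 3 shares of $11,000: Henrik, Jarrah, and Jovan each take $11,000.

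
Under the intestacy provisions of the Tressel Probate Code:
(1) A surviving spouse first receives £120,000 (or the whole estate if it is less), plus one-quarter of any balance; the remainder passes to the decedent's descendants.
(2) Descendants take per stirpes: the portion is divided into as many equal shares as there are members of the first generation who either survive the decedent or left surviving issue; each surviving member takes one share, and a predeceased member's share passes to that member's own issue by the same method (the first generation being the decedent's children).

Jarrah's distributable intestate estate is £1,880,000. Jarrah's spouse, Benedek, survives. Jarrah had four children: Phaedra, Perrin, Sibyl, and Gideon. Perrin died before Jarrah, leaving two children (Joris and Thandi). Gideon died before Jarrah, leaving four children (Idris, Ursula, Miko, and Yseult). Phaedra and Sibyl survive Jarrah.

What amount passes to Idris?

Benedek first takes £120,000, leaving a balance of £1,760,000. Benedek then takes one-quarter of the balance (£440,000), for a total of £560,000. The remaining £1,320,000 passes to the descendants.
The descendants' portion (£1,320,000) is divided into 4 shares of £330,000: Phaedra and Sibyl each take £330,000; Perrin's £330,000 share passes to Perrin's issue; Gideon's £330,000 share passes to Gideon's issue.
Perrin's share (£330,000) is divided into 2 shares of £165,000: Joris and Thandi each take £165,000.
Gideon's share (£330,000) is divided into 4 shares of £82,500: Idris, Ursula, Miko, and Yseult each take £82,500.

Idris receives £82,500.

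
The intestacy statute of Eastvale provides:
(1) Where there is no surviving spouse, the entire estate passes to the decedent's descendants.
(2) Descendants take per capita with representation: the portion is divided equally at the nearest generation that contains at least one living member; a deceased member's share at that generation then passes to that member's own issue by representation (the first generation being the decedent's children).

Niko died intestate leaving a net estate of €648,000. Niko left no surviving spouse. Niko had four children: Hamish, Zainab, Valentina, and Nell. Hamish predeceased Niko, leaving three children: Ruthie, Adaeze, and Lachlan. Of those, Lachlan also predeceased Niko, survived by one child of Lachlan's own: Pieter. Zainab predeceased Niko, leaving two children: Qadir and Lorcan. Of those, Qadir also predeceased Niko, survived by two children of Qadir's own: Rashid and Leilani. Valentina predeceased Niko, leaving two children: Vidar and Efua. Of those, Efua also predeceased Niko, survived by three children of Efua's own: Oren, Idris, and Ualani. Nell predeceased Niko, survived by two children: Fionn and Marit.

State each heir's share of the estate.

Ruthie: €72,000; Adaeze: €72,000; Pieter: €72,000; Rashid: €36,000; Leilani: €36,000; Lorcan: €72,000; Vidar: €72,000; Oren: €24,000; Idris: €24,000; Ualani: €24,000; Fionn: €72,000; Marit: €72,000

The entire €648,000 passes to the descendants.
No child survives, so the initial division is made at the grandchildren's generation.
That amount (€648,000) is divided into 9 shares of €72,000: Ruthie, Adaeze, Lorcan, Vidar, Fionn, and Marit each take €72,000; Lachlan's €72,000 share passes to Lachlan's issue; Qadir's €72,000 share passes to Qadir's issue; Efua's €72,000 share passes to Efua's issue.
Lachlan's share (€72,000) passes entirely to Pieter.
Qadir's share (€72,000) is divided into 2 shares of €36,000: Rashid and Leilani each take €36,000.
Efua's share (€72,000) is divided into 3 shares of €24,000: Oren, Idris, and Ualani each take €24,000.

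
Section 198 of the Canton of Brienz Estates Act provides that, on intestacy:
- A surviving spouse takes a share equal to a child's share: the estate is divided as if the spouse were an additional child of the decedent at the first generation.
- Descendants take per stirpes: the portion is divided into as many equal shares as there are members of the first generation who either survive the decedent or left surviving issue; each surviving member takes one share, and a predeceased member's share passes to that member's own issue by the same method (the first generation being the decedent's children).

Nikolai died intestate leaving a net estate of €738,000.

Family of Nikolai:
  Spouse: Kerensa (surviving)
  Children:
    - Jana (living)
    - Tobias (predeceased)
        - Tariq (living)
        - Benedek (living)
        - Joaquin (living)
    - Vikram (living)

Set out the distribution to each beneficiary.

The spouse counts as an additional share at the children's level, so there are 4 primary shares of €184,500. Kerensa takes one such share (€184,500).
The children's combined portion (€553,500) is divided into 3 shares of €184,500: Jana and Vikram each take €184,500; Tobias's €184,500 share passes to Tobias's issue.
Tobias's share (€184,500) is divided into 3 shares of €61,500: Tariq, Benedek, and Joaquin each take €61,500.

Kerensa: €184,500; Jana: €184,500; Tariq: €61,500; Benedek: €61,500; Joaquin: €61,500; Vikram: €184,500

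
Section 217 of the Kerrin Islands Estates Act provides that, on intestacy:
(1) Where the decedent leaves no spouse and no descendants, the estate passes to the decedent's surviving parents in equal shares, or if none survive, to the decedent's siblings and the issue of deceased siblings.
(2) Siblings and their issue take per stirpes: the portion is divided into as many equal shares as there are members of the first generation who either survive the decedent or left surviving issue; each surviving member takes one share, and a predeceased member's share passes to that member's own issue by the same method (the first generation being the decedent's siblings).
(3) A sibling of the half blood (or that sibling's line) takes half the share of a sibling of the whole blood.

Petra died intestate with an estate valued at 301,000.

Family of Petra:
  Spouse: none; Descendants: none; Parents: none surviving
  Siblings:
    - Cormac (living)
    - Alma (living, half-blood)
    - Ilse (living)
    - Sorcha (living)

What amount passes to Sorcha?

Sorcha receives 86,000.

The entire 301,000 passes to the siblings and their issue.
Counting each half-blood sibling's line as half a unit, there are 7/2 units in 301,000, so one unit is 86,000. Whole-blood lines (Cormac, Ilse, and Sorcha) take 86,000 each; half-blood lines (Alma) take 43,000 each.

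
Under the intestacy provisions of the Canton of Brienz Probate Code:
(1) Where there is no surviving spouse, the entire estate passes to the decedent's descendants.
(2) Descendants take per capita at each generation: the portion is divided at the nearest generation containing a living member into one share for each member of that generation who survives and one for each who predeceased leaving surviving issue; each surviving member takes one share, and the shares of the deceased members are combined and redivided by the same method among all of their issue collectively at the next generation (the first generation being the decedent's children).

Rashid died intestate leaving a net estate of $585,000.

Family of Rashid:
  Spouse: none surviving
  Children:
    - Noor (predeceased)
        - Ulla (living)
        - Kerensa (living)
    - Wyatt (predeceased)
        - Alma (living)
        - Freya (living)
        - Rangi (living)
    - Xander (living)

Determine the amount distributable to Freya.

Freya receives $78,000.

The entire $585,000 passes to the descendants.
That amount ($585,000) is divided at the children's generation into 3 shares of $195,000. Xander takes $195,000. The 2 shares of the deceased (Noor and Wyatt) are combined into a pool of $390,000.
That pool ($390,000) is divided at the grandchildren's generation equally among Ulla, Kerensa, Alma, Freya, and Rangi: $78,000 each.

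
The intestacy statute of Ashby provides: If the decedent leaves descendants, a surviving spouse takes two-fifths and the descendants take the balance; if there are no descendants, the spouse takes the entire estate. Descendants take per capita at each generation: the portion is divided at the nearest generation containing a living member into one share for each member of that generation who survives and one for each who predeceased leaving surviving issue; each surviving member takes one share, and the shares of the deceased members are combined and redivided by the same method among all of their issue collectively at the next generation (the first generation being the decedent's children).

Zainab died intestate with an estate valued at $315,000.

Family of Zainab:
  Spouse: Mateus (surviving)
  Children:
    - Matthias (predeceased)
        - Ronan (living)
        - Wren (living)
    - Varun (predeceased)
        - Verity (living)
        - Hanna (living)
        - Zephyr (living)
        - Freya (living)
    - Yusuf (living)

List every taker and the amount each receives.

Mateus takes two-fifths of $315,000 = $126,000. The remaining $189,000 passes to the descendants.
The descendants' portion ($189,000) is divided at the children's generation into 3 shares of $63,000. Yusuf takes $63,000. The 2 shares of the deceased (Matthias and Varun) are combined into a pool of $126,000.
That pool ($126,000) is divided at the grandchildren's generation equally among Ronan, Wren, Verity, Hanna, Zephyr, and Freya: $21,000 each.

Mateus: $126,000; Ronan: $21,000; Wren: $21,000; Verity: $21,000; Hanna: $21,000; Zephyr: $21,000; Freya: $21,000; Yusuf: $63,000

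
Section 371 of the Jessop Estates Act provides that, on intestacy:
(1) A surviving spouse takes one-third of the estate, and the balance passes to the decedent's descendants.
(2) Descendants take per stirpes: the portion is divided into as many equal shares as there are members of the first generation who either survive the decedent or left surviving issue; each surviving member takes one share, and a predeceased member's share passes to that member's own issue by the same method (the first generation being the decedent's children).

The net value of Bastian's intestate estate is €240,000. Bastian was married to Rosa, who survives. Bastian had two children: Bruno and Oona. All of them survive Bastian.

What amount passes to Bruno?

Bruno receives €80,000.

Rosa takes one-third of €240,000 = €80,000. The remaining €160,000 passes to the descendants.
The descendants' portion (€160,000) is divided into 2 shares of €80,000: Bruno and Oona each take €80,000.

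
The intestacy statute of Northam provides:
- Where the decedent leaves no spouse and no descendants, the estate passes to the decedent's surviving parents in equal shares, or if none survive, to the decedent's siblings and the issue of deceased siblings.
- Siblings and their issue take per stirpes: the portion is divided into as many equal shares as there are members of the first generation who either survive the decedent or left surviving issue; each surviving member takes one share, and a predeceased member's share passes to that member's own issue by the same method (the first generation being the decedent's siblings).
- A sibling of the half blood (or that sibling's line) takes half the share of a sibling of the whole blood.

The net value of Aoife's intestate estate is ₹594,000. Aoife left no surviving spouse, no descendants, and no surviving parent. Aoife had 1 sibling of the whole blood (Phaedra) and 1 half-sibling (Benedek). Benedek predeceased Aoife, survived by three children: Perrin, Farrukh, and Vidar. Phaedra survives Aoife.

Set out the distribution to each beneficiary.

Perrin: ₹66,000; Farrukh: ₹66,000; Vidar: ₹66,000; Phaedra: ₹396,000

The entire ₹594,000 passes to the siblings and their issue.
Counting each half-blood sibling's line as half a unit, there are 3/2 units in ₹594,000, so one unit is ₹396,000. Whole-blood lines (Phaedra) take ₹396,000 each; half-blood lines (Benedek) take ₹198,000 each.
Benedek's share (₹198,000) is divided into 3 shares of ₹66,000: Perrin, Farrukh, and Vidar each take ₹66,000.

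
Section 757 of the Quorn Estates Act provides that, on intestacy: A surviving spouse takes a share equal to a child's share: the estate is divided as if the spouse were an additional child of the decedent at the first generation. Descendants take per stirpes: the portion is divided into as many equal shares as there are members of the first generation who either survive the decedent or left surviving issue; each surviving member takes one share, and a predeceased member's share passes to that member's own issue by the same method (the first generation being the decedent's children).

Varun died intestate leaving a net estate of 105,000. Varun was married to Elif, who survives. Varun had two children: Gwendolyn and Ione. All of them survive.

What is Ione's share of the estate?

Ione receives 35,000.

The spouse counts as an additional share at the children's level, so there are 3 primary shares of 35,000. Elif takes one such share (35,000).
The children's combined portion (70,000) is divided into 2 shares of 35,000: Gwendolyn and Ione each take 35,000.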